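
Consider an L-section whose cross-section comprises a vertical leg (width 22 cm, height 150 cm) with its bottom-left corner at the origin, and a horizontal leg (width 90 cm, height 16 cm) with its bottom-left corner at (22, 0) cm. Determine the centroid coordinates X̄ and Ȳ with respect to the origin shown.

X̄ = 28.01 cm, Ȳ = 54.65 cm

Part | A | x̄ᵢ | ȳᵢ | A·x̄ᵢ | A·ȳᵢ
vertical leg | 3300.00 | 11.00 | 75.00 | 36300.00 | 247500.00
horizontal leg | 1440.00 | 67.00 | 8.00 | 96480.00 | 11520.00
Σ | 4740.00 |  |  | 132780.00 | 259020.00
X̄ = 132780.00 / 4740.00 = 28.01 cm
Ȳ = 259020.00 / 4740.00 = 54.65 cm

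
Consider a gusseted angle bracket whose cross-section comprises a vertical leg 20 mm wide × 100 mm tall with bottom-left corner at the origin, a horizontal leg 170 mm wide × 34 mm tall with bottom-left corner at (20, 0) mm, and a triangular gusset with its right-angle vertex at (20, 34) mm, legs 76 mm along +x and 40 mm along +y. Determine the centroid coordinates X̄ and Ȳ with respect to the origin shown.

X̄ = 74.82 mm, Ȳ = 29.05 mm

vertical leg: A = 20 × 100 = 2000.00, centroid at (10.00, 50.00).
horizontal leg: A = 170 × 34 = 5780.00, centroid at (105.00, 17.00).
gusset: A = ½·76·40 = 1520.00, centroid at (45.33, 47.33).
ΣA = 9300.00 mm²
ΣAX̄ = (2000.00)(10.00) + (5780.00)(105.00) + (1520.00)(45.33) = 695806.67 mm³
ΣAȲ = (2000.00)(50.00) + (5780.00)(17.00) + (1520.00)(47.33) = 270206.67 mm³
X̄ = 695806.67 / 9300.00 = 74.82 mm
Ȳ = 270206.67 / 9300.00 = 29.05 mm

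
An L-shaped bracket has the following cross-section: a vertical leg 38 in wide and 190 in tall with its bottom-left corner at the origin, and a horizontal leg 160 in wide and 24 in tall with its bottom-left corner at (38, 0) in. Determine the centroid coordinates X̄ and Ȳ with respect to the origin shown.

vertical leg: A = 38 × 190 = 7220.00, centroid at (19.00, 95.00).
horizontal leg: A = 160 × 24 = 3840.00, centroid at (118.00, 12.00).
ΣA = 11060.00 in²
ΣAX̄ = (7220.00)(19.00) + (3840.00)(118.00) = 590300.00 in³
ΣAȲ = (7220.00)(95.00) + (3840.00)(12.00) = 731980.00 in³
X̄ = 590300.00 / 11060.00 = 53.37 in
Ȳ = 731980.00 / 11060.00 = 66.18 in

X̄ = 53.37 in, Ȳ = 66.18 in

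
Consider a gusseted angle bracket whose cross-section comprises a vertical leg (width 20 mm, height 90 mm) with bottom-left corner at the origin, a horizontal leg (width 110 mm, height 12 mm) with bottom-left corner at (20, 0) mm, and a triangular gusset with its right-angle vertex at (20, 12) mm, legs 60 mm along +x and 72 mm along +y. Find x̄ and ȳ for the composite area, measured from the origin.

x̄ = 38.52 mm, ȳ = 31.57 mm

vertical leg: A = 20 × 90 = 1800.00, centroid at (10.00, 45.00).
horizontal leg: A = 110 × 12 = 1320.00, centroid at (75.00, 6.00).
gusset: A = ½·60·72 = 2160.00, centroid at (40.00, 36.00).
ΣA = 5280.00 mm², ΣAx̄ = 203400.00 mm³, ΣAȳ = 166680.00 mm³.
x̄ = 203400.00/5280.00 = 38.52 mm; ȳ = 166680.00/5280.00 = 31.57 mm.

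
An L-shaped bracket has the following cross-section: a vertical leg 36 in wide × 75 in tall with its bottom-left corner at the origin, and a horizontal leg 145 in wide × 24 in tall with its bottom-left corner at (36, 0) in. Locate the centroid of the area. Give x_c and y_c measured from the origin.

Part | A | x̄ᵢ | ȳᵢ | A·x̄ᵢ | A·ȳᵢ
vertical leg | 2700.00 | 18.00 | 37.50 | 48600.00 | 101250.00
horizontal leg | 3480.00 | 108.50 | 12.00 | 377580.00 | 41760.00
Σ | 6180.00 |  |  | 426180.00 | 143010.00
x_c = 426180.00 / 6180.00 = 68.96 in
y_c = 143010.00 / 6180.00 = 23.14 in

x_c = 68.96 in, y_c = 23.14 in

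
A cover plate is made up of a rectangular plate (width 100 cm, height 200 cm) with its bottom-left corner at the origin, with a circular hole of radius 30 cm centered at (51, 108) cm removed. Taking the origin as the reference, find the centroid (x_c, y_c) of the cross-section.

x_c = 49.84 cm, y_c = 98.68 cm

Part | A | x̄ᵢ | ȳᵢ | A·x̄ᵢ | A·ȳᵢ
plate | 20000.00 | 50.00 | 100.00 | 1000000.00 | 2000000.00
hole | -2827.43 | 51.00 | 108.00 | -144199.10 | -305362.81
Σ | 17172.57 |  |  | 855800.90 | 1694637.19
x_c = 855800.90 / 17172.57 = 49.84 cm
y_c = 1694637.19 / 17172.57 = 98.68 cm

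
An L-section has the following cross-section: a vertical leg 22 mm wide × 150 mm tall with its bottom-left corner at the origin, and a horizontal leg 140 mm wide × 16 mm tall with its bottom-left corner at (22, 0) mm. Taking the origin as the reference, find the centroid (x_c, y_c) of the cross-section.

vertical leg: A = 22 × 150 = 3300.00, centroid at (11.00, 75.00).
horizontal leg: A = 140 × 16 = 2240.00, centroid at (92.00, 8.00).
ΣA = 5540.00 mm², ΣAx_c = 242380.00 mm³, ΣAy_c = 265420.00 mm³.
x_c = 242380.00/5540.00 = 43.75 mm; y_c = 265420.00/5540.00 = 47.91 mm.

x_c = 43.75 mm, y_c = 47.91 mm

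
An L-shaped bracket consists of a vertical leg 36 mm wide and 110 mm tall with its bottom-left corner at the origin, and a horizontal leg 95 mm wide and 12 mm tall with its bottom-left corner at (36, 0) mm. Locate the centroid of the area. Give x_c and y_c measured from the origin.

vertical leg: A = 36 × 110 = 3960.00, centroid at (18.00, 55.00).
horizontal leg: A = 95 × 12 = 1140.00, centroid at (83.50, 6.00).
ΣA = 5100.00 mm², ΣAx_c = 166470.00 mm³, ΣAy_c = 224640.00 mm³.
x_c = 166470.00/5100.00 = 32.64 mm; y_c = 224640.00/5100.00 = 44.05 mm.

x_c = 32.64 mm, y_c = 44.05 mm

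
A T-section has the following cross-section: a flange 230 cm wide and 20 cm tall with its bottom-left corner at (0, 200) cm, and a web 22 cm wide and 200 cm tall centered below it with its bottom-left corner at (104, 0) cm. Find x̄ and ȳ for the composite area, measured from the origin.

x̄ = 115.00 cm, ȳ = 156.22 cm

Part | A | x̄ᵢ | ȳᵢ | A·x̄ᵢ | A·ȳᵢ
web | 4400.00 | 115.00 | 100.00 | 506000.00 | 440000.00
flange | 4600.00 | 115.00 | 210.00 | 529000.00 | 966000.00
Σ | 9000.00 |  |  | 1035000.00 | 1406000.00
x̄ = 1035000.00 / 9000.00 = 115.00 cm
ȳ = 1406000.00 / 9000.00 = 156.22 cm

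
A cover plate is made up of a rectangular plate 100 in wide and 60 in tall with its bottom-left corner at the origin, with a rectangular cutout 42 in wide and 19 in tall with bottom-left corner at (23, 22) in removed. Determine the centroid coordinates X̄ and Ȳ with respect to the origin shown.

plate: A = 100 × 60 = 6000.00, centroid at (50.00, 30.00).
hole: A = −(42 × 19) = -798.00, centroid at (44.00, 31.50).
ΣA = 5202.00 in², ΣAX̄ = 264888.00 in³, ΣAȲ = 154863.00 in³.
X̄ = 264888.00/5202.00 = 50.92 in; Ȳ = 154863.00/5202.00 = 29.77 in.

X̄ = 50.92 in, Ȳ = 29.77 in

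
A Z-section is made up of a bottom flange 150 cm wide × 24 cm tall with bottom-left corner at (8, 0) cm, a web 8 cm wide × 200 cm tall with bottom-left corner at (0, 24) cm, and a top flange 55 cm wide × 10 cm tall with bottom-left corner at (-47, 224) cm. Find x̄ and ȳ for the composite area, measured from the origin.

bottom flange: A = 150 × 24 = 3600.00, centroid at (83.00, 12.00).
web: A = 8 × 200 = 1600.00, centroid at (4.00, 124.00).
top flange: A = 55 × 10 = 550.00, centroid at (-19.50, 229.00).
ΣA = 5750.00 cm², ΣAx̄ = 294475.00 cm³, ΣAȳ = 367550.00 cm³.
x̄ = 294475.00/5750.00 = 51.21 cm; ȳ = 367550.00/5750.00 = 63.92 cm.

x̄ = 51.21 cm, ȳ = 63.92 cm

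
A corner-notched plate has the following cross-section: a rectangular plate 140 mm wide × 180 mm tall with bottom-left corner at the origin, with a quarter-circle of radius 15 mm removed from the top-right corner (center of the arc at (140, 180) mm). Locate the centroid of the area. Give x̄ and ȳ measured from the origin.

plate: A = 140 × 180 = 25200.00, centroid at (70.00, 90.00).
removed quarter-circle: A = −¼π·15² = -176.71, centroid at (133.63, 173.63).
ΣA = 25023.29 mm², ΣAx̄ = 1740384.96 mm³, ΣAȳ = 2237316.37 mm³.
x̄ = 1740384.96/25023.29 = 69.55 mm; ȳ = 2237316.37/25023.29 = 89.41 mm.

x̄ = 69.55 mm, ȳ = 89.41 mm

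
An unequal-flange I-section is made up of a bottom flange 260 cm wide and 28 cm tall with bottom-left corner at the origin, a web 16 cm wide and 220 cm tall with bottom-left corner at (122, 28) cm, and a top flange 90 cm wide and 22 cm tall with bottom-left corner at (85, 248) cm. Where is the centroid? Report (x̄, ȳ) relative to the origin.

bottom flange: A = 260 × 28 = 7280.00, centroid at (130.00, 14.00).
web: A = 16 × 220 = 3520.00, centroid at (130.00, 138.00).
top flange: A = 90 × 22 = 1980.00, centroid at (130.00, 259.00).
ΣA = 12780.00 cm², ΣAx̄ = 1661400.00 cm³, ΣAȳ = 1100500.00 cm³.
x̄ = 1661400.00/12780.00 = 130.00 cm; ȳ = 1100500.00/12780.00 = 86.11 cm.

x̄ = 130.00 cm, ȳ = 86.11 cm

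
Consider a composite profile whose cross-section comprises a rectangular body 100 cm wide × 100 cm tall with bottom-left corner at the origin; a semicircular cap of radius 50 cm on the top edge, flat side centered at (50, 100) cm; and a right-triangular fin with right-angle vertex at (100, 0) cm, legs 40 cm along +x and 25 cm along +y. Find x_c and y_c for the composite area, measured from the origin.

x_c = 52.19 cm, y_c = 67.94 cm

rectangular body: A = 100 × 100 = 10000.00, centroid at (50.00, 50.00).
semicircular top: A = ½π·50² = 3926.99, centroid at (50.00, 121.22).
triangular fin: A = ½·40·25 = 500.00, centroid at (113.33, 8.33).
ΣA = 14426.99 cm², ΣAx_c = 753016.21 cm³, ΣAy_c = 980199.08 cm³.
x_c = 753016.21/14426.99 = 52.19 cm; y_c = 980199.08/14426.99 = 67.94 cm.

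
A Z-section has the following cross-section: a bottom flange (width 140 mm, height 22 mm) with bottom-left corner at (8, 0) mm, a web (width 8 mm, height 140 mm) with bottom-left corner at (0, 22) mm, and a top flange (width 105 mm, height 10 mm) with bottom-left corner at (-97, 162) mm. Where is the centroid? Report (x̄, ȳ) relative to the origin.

bottom flange: A = 140 × 22 = 3080.00, centroid at (78.00, 11.00).
web: A = 8 × 140 = 1120.00, centroid at (4.00, 92.00).
top flange: A = 105 × 10 = 1050.00, centroid at (-44.50, 167.00).
ΣA = 5250.00 mm²
ΣAx̄ = (3080.00)(78.00) + (1120.00)(4.00) + (1050.00)(-44.50) = 197995.00 mm³
ΣAȳ = (3080.00)(11.00) + (1120.00)(92.00) + (1050.00)(167.00) = 312270.00 mm³
x̄ = 197995.00 / 5250.00 = 37.71 mm
ȳ = 312270.00 / 5250.00 = 59.48 mm

x̄ = 37.71 mm, ȳ = 59.48 mm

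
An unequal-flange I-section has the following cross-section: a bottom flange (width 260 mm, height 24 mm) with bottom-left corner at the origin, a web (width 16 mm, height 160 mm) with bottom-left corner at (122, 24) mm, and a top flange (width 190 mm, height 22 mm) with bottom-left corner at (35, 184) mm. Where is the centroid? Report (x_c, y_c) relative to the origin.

bottom flange: A = 260 × 24 = 6240.00, centroid at (130.00, 12.00).
web: A = 16 × 160 = 2560.00, centroid at (130.00, 104.00).
top flange: A = 190 × 22 = 4180.00, centroid at (130.00, 195.00).
ΣA = 12980.00 mm², ΣAx_c = 1687400.00 mm³, ΣAy_c = 1156220.00 mm³.
x_c = 1687400.00/12980.00 = 130.00 mm; y_c = 1156220.00/12980.00 = 89.08 mm.

x_c = 130.00 mm, y_c = 89.08 mm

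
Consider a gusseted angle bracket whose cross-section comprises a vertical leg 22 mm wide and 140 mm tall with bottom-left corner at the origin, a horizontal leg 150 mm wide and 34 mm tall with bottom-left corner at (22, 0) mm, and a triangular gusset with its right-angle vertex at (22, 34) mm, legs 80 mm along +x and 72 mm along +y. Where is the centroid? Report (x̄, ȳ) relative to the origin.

x̄ = 60.46 mm, ȳ = 42.44 mm

vertical leg: A = 22 × 140 = 3080.00, centroid at (11.00, 70.00).
horizontal leg: A = 150 × 34 = 5100.00, centroid at (97.00, 17.00).
gusset: A = ½·80·72 = 2880.00, centroid at (48.67, 58.00).
ΣA = 11060.00 mm², ΣAx̄ = 668740.00 mm³, ΣAȳ = 469340.00 mm³.
x̄ = 668740.00/11060.00 = 60.46 mm; ȳ = 469340.00/11060.00 = 42.44 mm.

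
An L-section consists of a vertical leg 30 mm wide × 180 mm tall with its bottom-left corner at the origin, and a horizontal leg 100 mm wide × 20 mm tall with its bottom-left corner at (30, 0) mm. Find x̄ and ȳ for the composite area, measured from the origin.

Part | A | x̄ᵢ | ȳᵢ | A·x̄ᵢ | A·ȳᵢ
vertical leg | 5400.00 | 15.00 | 90.00 | 81000.00 | 486000.00
horizontal leg | 2000.00 | 80.00 | 10.00 | 160000.00 | 20000.00
Σ | 7400.00 |  |  | 241000.00 | 506000.00
x̄ = 241000.00 / 7400.00 = 32.57 mm
ȳ = 506000.00 / 7400.00 = 68.38 mm

x̄ = 32.57 mm, ȳ = 68.38 mm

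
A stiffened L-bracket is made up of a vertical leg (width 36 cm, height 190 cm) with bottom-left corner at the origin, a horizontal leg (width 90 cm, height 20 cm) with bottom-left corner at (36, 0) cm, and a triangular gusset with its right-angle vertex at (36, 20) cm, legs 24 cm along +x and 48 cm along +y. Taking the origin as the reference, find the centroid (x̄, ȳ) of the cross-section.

x̄ = 31.93 cm, ȳ = 74.71 cm

Part | A | x̄ᵢ | ȳᵢ | A·x̄ᵢ | A·ȳᵢ
vertical leg | 6840.00 | 18.00 | 95.00 | 123120.00 | 649800.00
horizontal leg | 1800.00 | 81.00 | 10.00 | 145800.00 | 18000.00
gusset | 576.00 | 44.00 | 36.00 | 25344.00 | 20736.00
Σ | 9216.00 |  |  | 294264.00 | 688536.00
x̄ = 294264.00 / 9216.00 = 31.93 cm
ȳ = 688536.00 / 9216.00 = 74.71 cm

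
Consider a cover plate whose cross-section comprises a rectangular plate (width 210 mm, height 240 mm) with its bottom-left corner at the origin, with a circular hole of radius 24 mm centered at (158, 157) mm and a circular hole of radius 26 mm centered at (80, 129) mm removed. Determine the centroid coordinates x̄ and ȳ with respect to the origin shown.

x̄ = 104.08 mm, ȳ = 118.15 mm

Part | A | x̄ᵢ | ȳᵢ | A·x̄ᵢ | A·ȳᵢ
plate | 50400.00 | 105.00 | 120.00 | 5292000.00 | 6048000.00
hole 1 | -1809.56 | 158.00 | 157.00 | -285910.06 | -284100.51
hole 2 | -2123.72 | 80.00 | 129.00 | -169897.33 | -273959.45
Σ | 46466.73 |  |  | 4836192.61 | 5489940.05
x̄ = 4836192.61 / 46466.73 = 104.08 mm
ȳ = 5489940.05 / 46466.73 = 118.15 mm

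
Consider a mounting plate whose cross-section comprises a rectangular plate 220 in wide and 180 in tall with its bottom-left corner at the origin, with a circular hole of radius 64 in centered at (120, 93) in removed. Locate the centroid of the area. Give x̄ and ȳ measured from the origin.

plate: A = 220 × 180 = 39600.00, centroid at (110.00, 90.00).
hole: A = −π·64² = -12867.96, centroid at (120.00, 93.00).
ΣA = 26732.04 in², ΣAx̄ = 2811844.38 in³, ΣAȳ = 2367279.39 in³.
x̄ = 2811844.38/26732.04 = 105.19 in; ȳ = 2367279.39/26732.04 = 88.56 in.

x̄ = 105.19 in, ȳ = 88.56 in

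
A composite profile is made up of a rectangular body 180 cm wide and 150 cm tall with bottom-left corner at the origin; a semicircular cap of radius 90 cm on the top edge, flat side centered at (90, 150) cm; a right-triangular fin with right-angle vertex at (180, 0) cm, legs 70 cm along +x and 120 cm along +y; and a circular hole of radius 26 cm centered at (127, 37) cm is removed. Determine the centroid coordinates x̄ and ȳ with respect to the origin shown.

x̄ = 99.51 cm, ȳ = 107.87 cm

rectangular body: A = 180 × 150 = 27000.00, centroid at (90.00, 75.00).
semicircular top: A = ½π·90² = 12723.45, centroid at (90.00, 188.20).
triangular fin: A = ½·70·120 = 4200.00, centroid at (203.33, 40.00).
hole: A = −π·26² = -2123.72, centroid at (127.00, 37.00).
ΣA = 41799.73 cm²
ΣAx̄ = (27000.00)(90.00) + (12723.45)(90.00) + (4200.00)(203.33) + (-2123.72)(127.00) = 4159398.51 cm³
ΣAȳ = (27000.00)(75.00) + (12723.45)(188.20) + (4200.00)(40.00) + (-2123.72)(37.00) = 4508940.02 cm³
x̄ = 4159398.51 / 41799.73 = 99.51 cm
ȳ = 4508940.02 / 41799.73 = 107.87 cm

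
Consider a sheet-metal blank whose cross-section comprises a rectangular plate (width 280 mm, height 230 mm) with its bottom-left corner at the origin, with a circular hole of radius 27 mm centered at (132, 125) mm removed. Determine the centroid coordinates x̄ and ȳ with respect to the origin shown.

x̄ = 140.29 mm, ȳ = 114.63 mm

plate: A = 280 × 230 = 64400.00, centroid at (140.00, 115.00).
hole: A = −π·27² = -2290.22, centroid at (132.00, 125.00).
ΣA = 62109.78 mm²
ΣAx̄ = (64400.00)(140.00) + (-2290.22)(132.00) = 8713690.82 mm³
ΣAȳ = (64400.00)(115.00) + (-2290.22)(125.00) = 7119722.37 mm³
x̄ = 8713690.82 / 62109.78 = 140.29 mm
ȳ = 7119722.37 / 62109.78 = 114.63 mm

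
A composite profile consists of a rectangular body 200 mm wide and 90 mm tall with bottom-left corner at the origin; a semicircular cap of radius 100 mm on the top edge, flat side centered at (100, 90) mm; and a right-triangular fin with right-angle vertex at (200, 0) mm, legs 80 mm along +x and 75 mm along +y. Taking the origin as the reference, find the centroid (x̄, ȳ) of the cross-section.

rectangular body: A = 200 × 90 = 18000.00, centroid at (100.00, 45.00).
semicircular top: A = ½π·100² = 15707.96, centroid at (100.00, 132.44).
triangular fin: A = ½·80·75 = 3000.00, centroid at (226.67, 25.00).
ΣA = 36707.96 mm²
ΣAx̄ = (18000.00)(100.00) + (15707.96)(100.00) + (3000.00)(226.67) = 4050796.33 mm³
ΣAȳ = (18000.00)(45.00) + (15707.96)(132.44) + (3000.00)(25.00) = 2965383.36 mm³
x̄ = 4050796.33 / 36707.96 = 110.35 mm
ȳ = 2965383.36 / 36707.96 = 80.78 mm

x̄ = 110.35 mm, ȳ = 80.78 mm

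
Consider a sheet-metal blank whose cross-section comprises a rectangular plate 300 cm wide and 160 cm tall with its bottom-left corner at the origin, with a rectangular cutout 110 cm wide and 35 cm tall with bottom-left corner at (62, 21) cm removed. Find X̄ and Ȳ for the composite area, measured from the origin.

plate: A = 300 × 160 = 48000.00, centroid at (150.00, 80.00).
hole: A = −(110 × 35) = -3850.00, centroid at (117.00, 38.50).
ΣA = 44150.00 cm², ΣAX̄ = 6749550.00 cm³, ΣAȲ = 3691775.00 cm³.
X̄ = 6749550.00/44150.00 = 152.88 cm; Ȳ = 3691775.00/44150.00 = 83.62 cm.

X̄ = 152.88 cm, Ȳ = 83.62 cm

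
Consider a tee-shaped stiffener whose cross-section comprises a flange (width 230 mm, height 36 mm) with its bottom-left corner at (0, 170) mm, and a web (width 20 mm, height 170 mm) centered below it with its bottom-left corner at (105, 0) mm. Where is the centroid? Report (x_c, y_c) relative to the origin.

x_c = 115.00 mm, y_c = 158.02 mm

Part | A | x̄ᵢ | ȳᵢ | A·x̄ᵢ | A·ȳᵢ
web | 3400.00 | 115.00 | 85.00 | 391000.00 | 289000.00
flange | 8280.00 | 115.00 | 188.00 | 952200.00 | 1556640.00
Σ | 11680.00 |  |  | 1343200.00 | 1845640.00
x_c = 1343200.00 / 11680.00 = 115.00 mm
y_c = 1845640.00 / 11680.00 = 158.02 mm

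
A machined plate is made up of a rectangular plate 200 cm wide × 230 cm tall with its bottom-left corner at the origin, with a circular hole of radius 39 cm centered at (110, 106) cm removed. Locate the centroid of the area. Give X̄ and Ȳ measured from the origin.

Part | A | x̄ᵢ | ȳᵢ | A·x̄ᵢ | A·ȳᵢ
plate | 46000.00 | 100.00 | 115.00 | 4600000.00 | 5290000.00
hole | -4778.36 | 110.00 | 106.00 | -525619.87 | -506506.42
Σ | 41221.64 |  |  | 4074380.13 | 4783493.58
X̄ = 4074380.13 / 41221.64 = 98.84 cm
Ȳ = 4783493.58 / 41221.64 = 116.04 cm

X̄ = 98.84 cm, Ȳ = 116.04 cm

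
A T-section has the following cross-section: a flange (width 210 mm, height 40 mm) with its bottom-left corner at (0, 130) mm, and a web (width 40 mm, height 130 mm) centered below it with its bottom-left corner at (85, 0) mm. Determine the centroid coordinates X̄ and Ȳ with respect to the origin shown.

web: A = 40 × 130 = 5200.00, centroid at (105.00, 65.00).
flange: A = 210 × 40 = 8400.00, centroid at (105.00, 150.00).
ΣA = 13600.00 mm²
ΣAX̄ = (5200.00)(105.00) + (8400.00)(105.00) = 1428000.00 mm³
ΣAȲ = (5200.00)(65.00) + (8400.00)(150.00) = 1598000.00 mm³
X̄ = 1428000.00 / 13600.00 = 105.00 mm
Ȳ = 1598000.00 / 13600.00 = 117.50 mm

X̄ = 105.00 mm, Ȳ = 117.50 mm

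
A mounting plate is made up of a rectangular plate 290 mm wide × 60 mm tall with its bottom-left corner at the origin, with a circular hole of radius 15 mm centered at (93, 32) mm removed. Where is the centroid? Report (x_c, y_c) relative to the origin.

x_c = 147.20 mm, y_c = 29.92 mm

plate: A = 290 × 60 = 17400.00, centroid at (145.00, 30.00).
hole: A = −π·15² = -706.86, centroid at (93.00, 32.00).
ΣA = 16693.14 mm²
ΣAx_c = (17400.00)(145.00) + (-706.86)(93.00) = 2457262.17 mm³
ΣAy_c = (17400.00)(30.00) + (-706.86)(32.00) = 499380.53 mm³
x_c = 2457262.17 / 16693.14 = 147.20 mm
y_c = 499380.53 / 16693.14 = 29.92 mm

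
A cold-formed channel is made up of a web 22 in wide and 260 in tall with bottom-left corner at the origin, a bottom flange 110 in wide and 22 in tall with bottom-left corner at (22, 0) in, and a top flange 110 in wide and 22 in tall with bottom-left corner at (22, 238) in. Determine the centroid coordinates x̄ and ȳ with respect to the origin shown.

x̄ = 41.25 in, ȳ = 130.00 in

Part | A | x̄ᵢ | ȳᵢ | A·x̄ᵢ | A·ȳᵢ
web | 5720.00 | 11.00 | 130.00 | 62920.00 | 743600.00
bottom flange | 2420.00 | 77.00 | 11.00 | 186340.00 | 26620.00
top flange | 2420.00 | 77.00 | 249.00 | 186340.00 | 602580.00
Σ | 10560.00 |  |  | 435600.00 | 1372800.00
x̄ = 435600.00 / 10560.00 = 41.25 in
ȳ = 1372800.00 / 10560.00 = 130.00 in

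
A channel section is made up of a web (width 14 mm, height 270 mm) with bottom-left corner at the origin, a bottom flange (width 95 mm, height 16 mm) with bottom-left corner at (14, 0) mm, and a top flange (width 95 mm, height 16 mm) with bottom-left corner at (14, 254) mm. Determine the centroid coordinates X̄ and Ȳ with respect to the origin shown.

Part | A | x̄ᵢ | ȳᵢ | A·x̄ᵢ | A·ȳᵢ
web | 3780.00 | 7.00 | 135.00 | 26460.00 | 510300.00
bottom flange | 1520.00 | 61.50 | 8.00 | 93480.00 | 12160.00
top flange | 1520.00 | 61.50 | 262.00 | 93480.00 | 398240.00
Σ | 6820.00 |  |  | 213420.00 | 920700.00
X̄ = 213420.00 / 6820.00 = 31.29 mm
Ȳ = 920700.00 / 6820.00 = 135.00 mm

X̄ = 31.29 mm, Ȳ = 135.00 mm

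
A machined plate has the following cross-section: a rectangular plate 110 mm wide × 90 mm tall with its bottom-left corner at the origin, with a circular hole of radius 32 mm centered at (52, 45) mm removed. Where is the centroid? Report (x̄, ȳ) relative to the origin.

x̄ = 56.44 mm, ȳ = 45.00 mm

plate: A = 110 × 90 = 9900.00, centroid at (55.00, 45.00).
hole: A = −π·32² = -3216.99, centroid at (52.00, 45.00).
ΣA = 6683.01 mm², ΣAx̄ = 377216.47 mm³, ΣAȳ = 300735.41 mm³.
x̄ = 377216.47/6683.01 = 56.44 mm; ȳ = 300735.41/6683.01 = 45.00 mm.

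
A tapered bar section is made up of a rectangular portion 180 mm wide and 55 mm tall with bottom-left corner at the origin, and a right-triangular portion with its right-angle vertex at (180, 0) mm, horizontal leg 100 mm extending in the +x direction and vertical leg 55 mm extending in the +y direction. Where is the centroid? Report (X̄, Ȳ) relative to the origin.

rectangular portion: A = 180 × 55 = 9900.00, centroid at (90.00, 27.50).
triangular portion: A = ½·100·55 = 2750.00, centroid at (213.33, 18.33).
ΣA = 12650.00 mm², ΣAX̄ = 1477666.67 mm³, ΣAȲ = 322666.67 mm³.
X̄ = 1477666.67/12650.00 = 116.81 mm; Ȳ = 322666.67/12650.00 = 25.51 mm.

X̄ = 116.81 mm, Ȳ = 25.51 mm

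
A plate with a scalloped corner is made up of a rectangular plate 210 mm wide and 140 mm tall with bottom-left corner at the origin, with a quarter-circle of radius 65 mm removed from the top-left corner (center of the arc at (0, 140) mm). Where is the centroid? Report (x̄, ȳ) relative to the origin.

plate: A = 210 × 140 = 29400.00, centroid at (105.00, 70.00).
removed quarter-circle: A = −¼π·65² = -3318.31, centroid at (27.59, 112.41).
ΣA = 26081.69 mm²
ΣAx̄ = (29400.00)(105.00) + (-3318.31)(27.59) = 2995458.33 mm³
ΣAȳ = (29400.00)(70.00) + (-3318.31)(112.41) = 1684978.65 mm³
x̄ = 2995458.33 / 26081.69 = 114.85 mm
ȳ = 1684978.65 / 26081.69 = 64.60 mm

x̄ = 114.85 mm, ȳ = 64.60 mm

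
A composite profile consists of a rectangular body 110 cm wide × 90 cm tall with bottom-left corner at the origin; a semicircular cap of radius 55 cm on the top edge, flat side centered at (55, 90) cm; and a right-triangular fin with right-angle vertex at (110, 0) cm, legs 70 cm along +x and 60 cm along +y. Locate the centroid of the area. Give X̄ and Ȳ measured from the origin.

rectangular body: A = 110 × 90 = 9900.00, centroid at (55.00, 45.00).
semicircular top: A = ½π·55² = 4751.66, centroid at (55.00, 113.34).
triangular fin: A = ½·70·60 = 2100.00, centroid at (133.33, 20.00).
ΣA = 16751.66 cm², ΣAX̄ = 1085841.24 cm³, ΣAȲ = 1026065.97 cm³.
X̄ = 1085841.24/16751.66 = 64.82 cm; Ȳ = 1026065.97/16751.66 = 61.25 cm.

X̄ = 64.82 cm, Ȳ = 61.25 cm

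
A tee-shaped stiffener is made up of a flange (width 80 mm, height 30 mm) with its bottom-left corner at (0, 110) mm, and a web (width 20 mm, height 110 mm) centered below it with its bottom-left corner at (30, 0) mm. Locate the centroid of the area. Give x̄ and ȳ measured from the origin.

web: A = 20 × 110 = 2200.00, centroid at (40.00, 55.00).
flange: A = 80 × 30 = 2400.00, centroid at (40.00, 125.00).
ΣA = 4600.00 mm², ΣAx̄ = 184000.00 mm³, ΣAȳ = 421000.00 mm³.
x̄ = 184000.00/4600.00 = 40.00 mm; ȳ = 421000.00/4600.00 = 91.52 mm.

x̄ = 40.00 mm, ȳ = 91.52 mm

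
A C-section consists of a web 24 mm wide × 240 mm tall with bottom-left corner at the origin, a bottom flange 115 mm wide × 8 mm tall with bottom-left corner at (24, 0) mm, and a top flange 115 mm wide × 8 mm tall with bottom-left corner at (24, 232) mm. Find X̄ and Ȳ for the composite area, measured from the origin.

Part | A | x̄ᵢ | ȳᵢ | A·x̄ᵢ | A·ȳᵢ
web | 5760.00 | 12.00 | 120.00 | 69120.00 | 691200.00
bottom flange | 920.00 | 81.50 | 4.00 | 74980.00 | 3680.00
top flange | 920.00 | 81.50 | 236.00 | 74980.00 | 217120.00
Σ | 7600.00 |  |  | 219080.00 | 912000.00
X̄ = 219080.00 / 7600.00 = 28.83 mm
Ȳ = 912000.00 / 7600.00 = 120.00 mm

X̄ = 28.83 mm, Ȳ = 120.00 mm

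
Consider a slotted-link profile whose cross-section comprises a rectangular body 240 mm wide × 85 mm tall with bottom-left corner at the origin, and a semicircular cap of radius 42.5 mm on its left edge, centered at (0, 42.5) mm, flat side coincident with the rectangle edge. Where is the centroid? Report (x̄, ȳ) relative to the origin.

x̄ = 103.15 mm, ȳ = 42.50 mm

rectangular body: A = 240 × 85 = 20400.00, centroid at (120.00, 42.50).
semicircular end: A = ½π·42.5² = 2837.25, centroid at (-18.04, 42.50).
ΣA = 23237.25 mm², ΣAx̄ = 2396822.92 mm³, ΣAȳ = 987583.16 mm³.
x̄ = 2396822.92/23237.25 = 103.15 mm; ȳ = 987583.16/23237.25 = 42.50 mm.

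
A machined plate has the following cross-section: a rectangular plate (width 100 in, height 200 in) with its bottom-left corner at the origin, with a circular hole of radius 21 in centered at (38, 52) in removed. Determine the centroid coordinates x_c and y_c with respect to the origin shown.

x_c = 50.89 in, y_c = 103.57 in

plate: A = 100 × 200 = 20000.00, centroid at (50.00, 100.00).
hole: A = −π·21² = -1385.44, centroid at (38.00, 52.00).
ΣA = 18614.56 in², ΣAx_c = 947353.19 in³, ΣAy_c = 1927957.00 in³.
x_c = 947353.19/18614.56 = 50.89 in; y_c = 1927957.00/18614.56 = 103.57 in.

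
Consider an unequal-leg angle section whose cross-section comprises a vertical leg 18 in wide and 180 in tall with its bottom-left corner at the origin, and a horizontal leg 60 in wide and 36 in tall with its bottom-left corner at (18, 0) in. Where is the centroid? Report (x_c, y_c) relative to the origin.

vertical leg: A = 18 × 180 = 3240.00, centroid at (9.00, 90.00).
horizontal leg: A = 60 × 36 = 2160.00, centroid at (48.00, 18.00).
ΣA = 5400.00 in²
ΣAx_c = (3240.00)(9.00) + (2160.00)(48.00) = 132840.00 in³
ΣAy_c = (3240.00)(90.00) + (2160.00)(18.00) = 330480.00 in³
x_c = 132840.00 / 5400.00 = 24.60 in
y_c = 330480.00 / 5400.00 = 61.20 in

x_c = 24.60 in, y_c = 61.20 in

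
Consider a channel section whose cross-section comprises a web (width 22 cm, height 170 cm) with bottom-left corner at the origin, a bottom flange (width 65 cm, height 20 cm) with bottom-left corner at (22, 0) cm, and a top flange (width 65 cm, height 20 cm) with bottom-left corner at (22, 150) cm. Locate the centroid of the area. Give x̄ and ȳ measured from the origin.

web: A = 22 × 170 = 3740.00, centroid at (11.00, 85.00).
bottom flange: A = 65 × 20 = 1300.00, centroid at (54.50, 10.00).
top flange: A = 65 × 20 = 1300.00, centroid at (54.50, 160.00).
ΣA = 6340.00 cm²
ΣAx̄ = (3740.00)(11.00) + (1300.00)(54.50) + (1300.00)(54.50) = 182840.00 cm³
ΣAȳ = (3740.00)(85.00) + (1300.00)(10.00) + (1300.00)(160.00) = 538900.00 cm³
x̄ = 182840.00 / 6340.00 = 28.84 cm
ȳ = 538900.00 / 6340.00 = 85.00 cm

x̄ = 28.84 cm, ȳ = 85.00 cm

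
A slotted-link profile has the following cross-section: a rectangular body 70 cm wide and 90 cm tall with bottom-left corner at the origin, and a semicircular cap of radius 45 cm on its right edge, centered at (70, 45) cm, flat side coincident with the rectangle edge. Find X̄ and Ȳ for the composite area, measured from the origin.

X̄ = 53.15 cm, Ȳ = 45.00 cm

rectangular body: A = 70 × 90 = 6300.00, centroid at (35.00, 45.00).
semicircular end: A = ½π·45² = 3180.86, centroid at (89.10, 45.00).
ΣA = 9480.86 cm²
ΣAX̄ = (6300.00)(35.00) + (3180.86)(89.10) = 503910.38 cm³
ΣAȲ = (6300.00)(45.00) + (3180.86)(45.00) = 426638.82 cm³
X̄ = 503910.38 / 9480.86 = 53.15 cm
Ȳ = 426638.82 / 9480.86 = 45.00 cm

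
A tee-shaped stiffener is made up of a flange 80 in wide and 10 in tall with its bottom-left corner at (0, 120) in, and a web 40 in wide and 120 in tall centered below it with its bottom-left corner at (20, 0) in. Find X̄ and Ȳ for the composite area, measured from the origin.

Part | A | x̄ᵢ | ȳᵢ | A·x̄ᵢ | A·ȳᵢ
web | 4800.00 | 40.00 | 60.00 | 192000.00 | 288000.00
flange | 800.00 | 40.00 | 125.00 | 32000.00 | 100000.00
Σ | 5600.00 |  |  | 224000.00 | 388000.00
X̄ = 224000.00 / 5600.00 = 40.00 in
Ȳ = 388000.00 / 5600.00 = 69.29 in

X̄ = 40.00 in, Ȳ = 69.29 in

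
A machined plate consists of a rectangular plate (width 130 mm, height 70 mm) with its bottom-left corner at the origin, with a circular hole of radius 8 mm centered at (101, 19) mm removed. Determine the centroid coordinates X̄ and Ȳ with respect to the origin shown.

X̄ = 64.19 mm, Ȳ = 35.36 mm

Part | A | x̄ᵢ | ȳᵢ | A·x̄ᵢ | A·ȳᵢ
plate | 9100.00 | 65.00 | 35.00 | 591500.00 | 318500.00
hole | -201.06 | 101.00 | 19.00 | -20307.25 | -3820.18
Σ | 8898.94 |  |  | 571192.75 | 314679.82
X̄ = 571192.75 / 8898.94 = 64.19 mm
Ȳ = 314679.82 / 8898.94 = 35.36 mm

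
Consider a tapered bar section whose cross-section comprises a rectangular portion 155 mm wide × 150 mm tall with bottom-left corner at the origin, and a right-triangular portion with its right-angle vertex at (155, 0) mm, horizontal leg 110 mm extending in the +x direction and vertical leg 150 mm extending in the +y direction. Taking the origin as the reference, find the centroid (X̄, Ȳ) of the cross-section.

rectangular portion: A = 155 × 150 = 23250.00, centroid at (77.50, 75.00).
triangular portion: A = ½·110·150 = 8250.00, centroid at (191.67, 50.00).
ΣA = 31500.00 mm², ΣAX̄ = 3383125.00 mm³, ΣAȲ = 2156250.00 mm³.
X̄ = 3383125.00/31500.00 = 107.40 mm; Ȳ = 2156250.00/31500.00 = 68.45 mm.

X̄ = 107.40 mm, Ȳ = 68.45 mm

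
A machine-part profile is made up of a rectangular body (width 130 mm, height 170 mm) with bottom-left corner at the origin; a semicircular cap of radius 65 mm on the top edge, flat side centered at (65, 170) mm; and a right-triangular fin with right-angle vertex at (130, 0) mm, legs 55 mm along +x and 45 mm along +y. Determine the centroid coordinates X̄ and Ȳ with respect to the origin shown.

X̄ = 68.44 mm, Ȳ = 107.04 mm

rectangular body: A = 130 × 170 = 22100.00, centroid at (65.00, 85.00).
semicircular top: A = ½π·65² = 6636.61, centroid at (65.00, 197.59).
triangular fin: A = ½·55·45 = 1237.50, centroid at (148.33, 15.00).
ΣA = 29974.11 mm²
ΣAX̄ = (22100.00)(65.00) + (6636.61)(65.00) + (1237.50)(148.33) = 2051442.44 mm³
ΣAȲ = (22100.00)(85.00) + (6636.61)(197.59) + (1237.50)(15.00) = 3208370.30 mm³
X̄ = 2051442.44 / 29974.11 = 68.44 mm
Ȳ = 3208370.30 / 29974.11 = 107.04 mm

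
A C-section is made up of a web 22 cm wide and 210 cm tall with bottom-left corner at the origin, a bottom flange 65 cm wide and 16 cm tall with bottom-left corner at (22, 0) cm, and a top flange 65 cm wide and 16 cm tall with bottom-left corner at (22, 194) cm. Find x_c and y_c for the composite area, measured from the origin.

x_c = 24.50 cm, y_c = 105.00 cm

web: A = 22 × 210 = 4620.00, centroid at (11.00, 105.00).
bottom flange: A = 65 × 16 = 1040.00, centroid at (54.50, 8.00).
top flange: A = 65 × 16 = 1040.00, centroid at (54.50, 202.00).
ΣA = 6700.00 cm²
ΣAx_c = (4620.00)(11.00) + (1040.00)(54.50) + (1040.00)(54.50) = 164180.00 cm³
ΣAy_c = (4620.00)(105.00) + (1040.00)(8.00) + (1040.00)(202.00) = 703500.00 cm³
x_c = 164180.00 / 6700.00 = 24.50 cm
y_c = 703500.00 / 6700.00 = 105.00 cm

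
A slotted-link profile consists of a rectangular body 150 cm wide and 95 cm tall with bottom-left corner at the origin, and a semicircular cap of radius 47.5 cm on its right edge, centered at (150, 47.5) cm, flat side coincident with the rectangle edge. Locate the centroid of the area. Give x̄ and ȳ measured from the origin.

x̄ = 93.95 cm, ȳ = 47.50 cm

rectangular body: A = 150 × 95 = 14250.00, centroid at (75.00, 47.50).
semicircular end: A = ½π·47.5² = 3544.11, centroid at (170.16, 47.50).
ΣA = 17794.11 cm²
ΣAx̄ = (14250.00)(75.00) + (3544.11)(170.16) = 1671814.30 cm³
ΣAȳ = (14250.00)(47.50) + (3544.11)(47.50) = 845220.19 cm³
x̄ = 1671814.30 / 17794.11 = 93.95 cm
ȳ = 845220.19 / 17794.11 = 47.50 cm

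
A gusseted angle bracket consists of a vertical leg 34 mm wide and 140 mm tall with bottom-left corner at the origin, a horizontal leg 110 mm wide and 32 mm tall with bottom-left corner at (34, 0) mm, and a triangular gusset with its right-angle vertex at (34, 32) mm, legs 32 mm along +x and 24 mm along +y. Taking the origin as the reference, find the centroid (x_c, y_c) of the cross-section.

x_c = 47.48 mm, y_c = 46.73 mm

vertical leg: A = 34 × 140 = 4760.00, centroid at (17.00, 70.00).
horizontal leg: A = 110 × 32 = 3520.00, centroid at (89.00, 16.00).
gusset: A = ½·32·24 = 384.00, centroid at (44.67, 40.00).
ΣA = 8664.00 mm²
ΣAx_c = (4760.00)(17.00) + (3520.00)(89.00) + (384.00)(44.67) = 411352.00 mm³
ΣAy_c = (4760.00)(70.00) + (3520.00)(16.00) + (384.00)(40.00) = 404880.00 mm³
x_c = 411352.00 / 8664.00 = 47.48 mm
y_c = 404880.00 / 8664.00 = 46.73 mm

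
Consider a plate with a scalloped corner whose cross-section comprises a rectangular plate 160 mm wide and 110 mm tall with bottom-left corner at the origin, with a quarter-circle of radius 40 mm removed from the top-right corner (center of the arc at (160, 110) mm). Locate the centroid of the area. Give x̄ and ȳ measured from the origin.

plate: A = 160 × 110 = 17600.00, centroid at (80.00, 55.00).
removed quarter-circle: A = −¼π·40² = -1256.64, centroid at (143.02, 93.02).
ΣA = 16343.36 mm²
ΣAx̄ = (17600.00)(80.00) + (-1256.64)(143.02) = 1228271.40 mm³
ΣAȳ = (17600.00)(55.00) + (-1256.64)(93.02) = 851103.26 mm³
x̄ = 1228271.40 / 16343.36 = 75.15 mm
ȳ = 851103.26 / 16343.36 = 52.08 mm

x̄ = 75.15 mm, ȳ = 52.08 mm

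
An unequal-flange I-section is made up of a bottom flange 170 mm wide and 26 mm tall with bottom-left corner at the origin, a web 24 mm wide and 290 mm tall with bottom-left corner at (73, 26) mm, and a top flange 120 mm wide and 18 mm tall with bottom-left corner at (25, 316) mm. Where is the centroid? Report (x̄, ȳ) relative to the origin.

Part | A | x̄ᵢ | ȳᵢ | A·x̄ᵢ | A·ȳᵢ
bottom flange | 4420.00 | 85.00 | 13.00 | 375700.00 | 57460.00
web | 6960.00 | 85.00 | 171.00 | 591600.00 | 1190160.00
top flange | 2160.00 | 85.00 | 325.00 | 183600.00 | 702000.00
Σ | 13540.00 |  |  | 1150900.00 | 1949620.00
x̄ = 1150900.00 / 13540.00 = 85.00 mm
ȳ = 1949620.00 / 13540.00 = 143.99 mm

x̄ = 85.00 mm, ȳ = 143.99 mm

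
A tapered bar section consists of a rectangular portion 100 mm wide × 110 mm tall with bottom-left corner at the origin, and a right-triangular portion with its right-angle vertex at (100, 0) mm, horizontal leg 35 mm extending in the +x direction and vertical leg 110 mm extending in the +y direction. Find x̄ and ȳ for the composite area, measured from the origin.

rectangular portion: A = 100 × 110 = 11000.00, centroid at (50.00, 55.00).
triangular portion: A = ½·35·110 = 1925.00, centroid at (111.67, 36.67).
ΣA = 12925.00 mm², ΣAx̄ = 764958.33 mm³, ΣAȳ = 675583.33 mm³.
x̄ = 764958.33/12925.00 = 59.18 mm; ȳ = 675583.33/12925.00 = 52.27 mm.

x̄ = 59.18 mm, ȳ = 52.27 mm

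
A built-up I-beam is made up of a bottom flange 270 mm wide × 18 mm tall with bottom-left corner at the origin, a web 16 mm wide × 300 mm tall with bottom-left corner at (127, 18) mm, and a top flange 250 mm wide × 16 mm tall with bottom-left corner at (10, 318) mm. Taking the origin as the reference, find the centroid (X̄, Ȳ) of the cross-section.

bottom flange: A = 270 × 18 = 4860.00, centroid at (135.00, 9.00).
web: A = 16 × 300 = 4800.00, centroid at (135.00, 168.00).
top flange: A = 250 × 16 = 4000.00, centroid at (135.00, 326.00).
ΣA = 13660.00 mm², ΣAX̄ = 1844100.00 mm³, ΣAȲ = 2154140.00 mm³.
X̄ = 1844100.00/13660.00 = 135.00 mm; Ȳ = 2154140.00/13660.00 = 157.70 mm.

X̄ = 135.00 mm, Ȳ = 157.70 mm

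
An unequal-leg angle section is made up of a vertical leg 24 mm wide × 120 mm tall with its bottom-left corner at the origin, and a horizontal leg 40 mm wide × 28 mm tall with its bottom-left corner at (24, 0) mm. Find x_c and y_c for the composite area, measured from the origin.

x_c = 20.96 mm, y_c = 47.12 mm

Part | A | x̄ᵢ | ȳᵢ | A·x̄ᵢ | A·ȳᵢ
vertical leg | 2880.00 | 12.00 | 60.00 | 34560.00 | 172800.00
horizontal leg | 1120.00 | 44.00 | 14.00 | 49280.00 | 15680.00
Σ | 4000.00 |  |  | 83840.00 | 188480.00
x_c = 83840.00 / 4000.00 = 20.96 mm
y_c = 188480.00 / 4000.00 = 47.12 mm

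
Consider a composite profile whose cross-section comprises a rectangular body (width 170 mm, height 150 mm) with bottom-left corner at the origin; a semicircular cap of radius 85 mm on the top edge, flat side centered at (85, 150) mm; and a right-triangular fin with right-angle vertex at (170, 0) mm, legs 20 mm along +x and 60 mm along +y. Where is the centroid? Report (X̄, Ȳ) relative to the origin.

Part | A | x̄ᵢ | ȳᵢ | A·x̄ᵢ | A·ȳᵢ
rectangular body | 25500.00 | 85.00 | 75.00 | 2167500.00 | 1912500.00
semicircular top | 11349.00 | 85.00 | 186.08 | 964665.29 | 2111767.19
triangular fin | 600.00 | 176.67 | 20.00 | 106000.00 | 12000.00
Σ | 37449.00 |  |  | 3238165.29 | 4036267.19
X̄ = 3238165.29 / 37449.00 = 86.47 mm
Ȳ = 4036267.19 / 37449.00 = 107.78 mm

X̄ = 86.47 mm, Ȳ = 107.78 mm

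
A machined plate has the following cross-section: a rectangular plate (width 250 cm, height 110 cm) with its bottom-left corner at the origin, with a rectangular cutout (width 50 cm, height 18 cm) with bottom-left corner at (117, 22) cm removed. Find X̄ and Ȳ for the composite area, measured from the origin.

X̄ = 124.42 cm, Ȳ = 55.81 cm

plate: A = 250 × 110 = 27500.00, centroid at (125.00, 55.00).
hole: A = −(50 × 18) = -900.00, centroid at (142.00, 31.00).
ΣA = 26600.00 cm²
ΣAX̄ = (27500.00)(125.00) + (-900.00)(142.00) = 3309700.00 cm³
ΣAȲ = (27500.00)(55.00) + (-900.00)(31.00) = 1484600.00 cm³
X̄ = 3309700.00 / 26600.00 = 124.42 cm
Ȳ = 1484600.00 / 26600.00 = 55.81 cm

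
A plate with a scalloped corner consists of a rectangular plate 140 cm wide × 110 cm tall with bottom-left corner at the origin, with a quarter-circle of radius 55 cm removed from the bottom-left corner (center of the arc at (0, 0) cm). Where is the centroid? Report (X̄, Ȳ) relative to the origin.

Part | A | x̄ᵢ | ȳᵢ | A·x̄ᵢ | A·ȳᵢ
plate | 15400.00 | 70.00 | 55.00 | 1078000.00 | 847000.00
removed quarter-circle | -2375.83 | 23.34 | 23.34 | -55458.33 | -55458.33
Σ | 13024.17 |  |  | 1022541.67 | 791541.67
X̄ = 1022541.67 / 13024.17 = 78.51 cm
Ȳ = 791541.67 / 13024.17 = 60.77 cm

X̄ = 78.51 cm, Ȳ = 60.77 cm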